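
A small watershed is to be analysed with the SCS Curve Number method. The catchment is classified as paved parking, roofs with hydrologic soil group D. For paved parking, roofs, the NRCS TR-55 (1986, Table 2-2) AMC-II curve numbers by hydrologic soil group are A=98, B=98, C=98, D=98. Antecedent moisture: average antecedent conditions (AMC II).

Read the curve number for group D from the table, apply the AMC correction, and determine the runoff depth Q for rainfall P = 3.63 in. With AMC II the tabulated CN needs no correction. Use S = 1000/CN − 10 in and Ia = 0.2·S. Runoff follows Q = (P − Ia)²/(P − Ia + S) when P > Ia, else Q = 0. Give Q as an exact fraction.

NRCS table: paved parking, roofs, soil group D → CN(II) = 98
CN(II) = 98; AMC II needs no correction.
Retention S: 1000/CN − 10 with CN=98.000 → S = 10/49 ≈ 0.204 in
Initial abstraction Ia = S/5 = (10/49)/5 = 2/49 ≈ 0.041 in
P − Ia = 3.630 − 0.041 = 17587/4900 ≈ 3.589 in (> 0, runoff occurs)
Runoff Q = (P−Ia)²/(P−Ia+S) = (3.589)²/(3.589+0.204) = 309302569/91076300 ≈ 3.396 in

Q = 309302569/91076300 in ≈ 3.396 in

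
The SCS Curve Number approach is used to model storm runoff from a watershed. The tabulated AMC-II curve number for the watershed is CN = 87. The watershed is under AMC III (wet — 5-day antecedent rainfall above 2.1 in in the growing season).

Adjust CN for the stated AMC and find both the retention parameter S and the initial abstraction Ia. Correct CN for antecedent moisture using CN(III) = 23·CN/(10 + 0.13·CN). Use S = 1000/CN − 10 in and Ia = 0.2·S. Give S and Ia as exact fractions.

CN(III) from CN(II)=87: (23·87)/(10 + 0.13·87) = 200100/2131 ≈ 93.900
Retention S: 1000/CN − 10 with CN=93.900 → S = 1300/2001 ≈ 0.650 in
Initial abstraction Ia = S/5 = (1300/2001)/5 = 260/2001 ≈ 0.130 in

S = 1300/2001 in ≈ 0.650 in; Ia = 260/2001 in ≈ 0.130 in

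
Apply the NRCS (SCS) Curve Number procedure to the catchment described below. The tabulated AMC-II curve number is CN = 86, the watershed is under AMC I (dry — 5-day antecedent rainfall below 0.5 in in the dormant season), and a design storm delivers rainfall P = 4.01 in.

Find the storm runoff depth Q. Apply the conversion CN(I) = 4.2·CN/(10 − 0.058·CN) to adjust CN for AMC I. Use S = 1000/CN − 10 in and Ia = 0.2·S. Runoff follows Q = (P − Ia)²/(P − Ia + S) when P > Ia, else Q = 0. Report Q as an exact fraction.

Dry (AMC I): CN(I) = 4.2·86/(10 − 0.058·86) = (1806/5)/(1253/250) = 12900/179 ≈ 72.067
S = 1000/(12900/179) − 10 = 500/129 in ≈ 3.876 in
Ia = 0.2S: 0.2·3.876 = 0.775 in (exactly 100/129)
Since P=4.010 > Ia=0.775: effective rainfall P−Ia = 41729/12900 in
Q: (41729/12900)² ÷ (91729/12900) = 1741309441/1183304100 in (≈ 1.472 in)

Q = 1741309441/1183304100 in ≈ 1.472 in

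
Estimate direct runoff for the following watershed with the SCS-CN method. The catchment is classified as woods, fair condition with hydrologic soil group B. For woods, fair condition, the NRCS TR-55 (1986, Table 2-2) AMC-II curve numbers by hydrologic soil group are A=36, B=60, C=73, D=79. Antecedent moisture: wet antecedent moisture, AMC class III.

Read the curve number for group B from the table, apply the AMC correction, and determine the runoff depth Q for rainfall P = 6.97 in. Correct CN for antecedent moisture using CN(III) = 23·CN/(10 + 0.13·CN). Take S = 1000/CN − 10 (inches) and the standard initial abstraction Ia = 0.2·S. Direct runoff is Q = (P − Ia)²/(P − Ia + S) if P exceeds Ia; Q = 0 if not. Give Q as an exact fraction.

NRCS table: woods, fair condition, soil group B → CN(II) = 60
Wet (AMC III): CN(III) = 23·60/(10 + 0.13·60) = 1380/(89/5) = 6900/89 ≈ 77.528
S = 1000/(6900/89) − 10 = 200/69 in ≈ 2.899 in
Initial abstraction Ia = S/5 = (200/69)/5 = 40/69 ≈ 0.580 in
P − Ia = 6.970 − 0.580 = 44093/6900 ≈ 6.390 in (> 0, runoff occurs)
Q = (44093/6900)²/((44093/6900) + 200/69) = (1944192649/47610000)/(64093/6900) = 1944192649/442241700 in ≈ 4.396 in

Q = 1944192649/442241700 in ≈ 4.396 in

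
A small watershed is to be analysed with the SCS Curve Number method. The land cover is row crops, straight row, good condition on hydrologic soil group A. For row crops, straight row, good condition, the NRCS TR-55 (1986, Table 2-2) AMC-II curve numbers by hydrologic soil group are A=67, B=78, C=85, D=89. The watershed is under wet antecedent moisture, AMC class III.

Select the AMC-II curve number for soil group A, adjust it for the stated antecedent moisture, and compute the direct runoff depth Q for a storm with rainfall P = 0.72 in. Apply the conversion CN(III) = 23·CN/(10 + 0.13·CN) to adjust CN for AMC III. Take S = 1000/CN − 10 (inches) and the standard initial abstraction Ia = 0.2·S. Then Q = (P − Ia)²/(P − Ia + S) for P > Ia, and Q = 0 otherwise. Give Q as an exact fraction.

NRCS table: row crops, straight row, good condition, soil group A → CN(II) = 67
Adjust CN=67 to AMC III: 23·67/(10 + 0.13·67) → 1541 ÷ (1871/100) = 154100/1871 ≈ 82.362
Max retention: S = 1000/(154100/1871) − 10 = 3300/1541 in (≈ 2.141 in)
Initial abstraction Ia = S/5 = (3300/1541)/5 = 660/1541 ≈ 0.428 in
Since P=0.720 > Ia=0.428: effective rainfall P−Ia = 11238/38525 in
Runoff Q = (P−Ia)²/(P−Ia+S) = (0.292)²/(0.292+2.141) = 21048774/601876075 ≈ 0.035 in

Q = 21048774/601876075 in ≈ 0.035 in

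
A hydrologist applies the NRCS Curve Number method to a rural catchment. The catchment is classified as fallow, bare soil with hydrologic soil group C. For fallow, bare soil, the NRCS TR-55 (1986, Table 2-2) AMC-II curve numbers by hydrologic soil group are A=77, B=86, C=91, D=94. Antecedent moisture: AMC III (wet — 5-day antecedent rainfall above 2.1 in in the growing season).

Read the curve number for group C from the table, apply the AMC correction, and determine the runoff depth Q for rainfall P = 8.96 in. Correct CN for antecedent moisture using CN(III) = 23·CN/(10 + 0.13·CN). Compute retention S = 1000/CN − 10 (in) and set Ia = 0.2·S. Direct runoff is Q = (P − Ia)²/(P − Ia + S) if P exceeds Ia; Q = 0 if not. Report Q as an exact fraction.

NRCS table: fallow, bare soil, soil group C → CN(II) = 91
Adjust CN=91 to AMC III: 23·91/(10 + 0.13·91) → 2093 ÷ (2183/100) = 209300/2183 ≈ 95.877
S = 1000/(209300/2183) − 10 = 900/2093 in ≈ 0.430 in
Ia = 0.2S: 0.2·0.430 = 0.086 in (exactly 180/2093)
Since P=8.960 > Ia=0.086: effective rainfall P−Ia = 464332/52325 in
Q = (464332/52325)²/((464332/52325) + 900/2093) = (215604206224/2737905625)/(486832/52325) = 13475262889/1592092775 in ≈ 8.464 in

Q = 13475262889/1592092775 in ≈ 8.464 in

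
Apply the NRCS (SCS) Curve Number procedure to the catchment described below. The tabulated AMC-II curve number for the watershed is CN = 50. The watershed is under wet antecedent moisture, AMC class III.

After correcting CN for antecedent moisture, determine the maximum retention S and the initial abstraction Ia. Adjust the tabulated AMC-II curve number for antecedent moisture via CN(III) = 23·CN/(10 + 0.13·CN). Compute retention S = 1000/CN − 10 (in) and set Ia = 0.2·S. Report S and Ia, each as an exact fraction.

CN(III) from CN(II)=50: (23·50)/(10 + 0.13·50) = 2300/33 ≈ 69.697
Retention S: 1000/CN − 10 with CN=69.697 → S = 100/23 ≈ 4.348 in
Ia = 0.2S: 0.2·4.348 = 0.870 in (exactly 20/23)

S = 100/23 in ≈ 4.348 in; Ia = 20/23 in ≈ 0.870 in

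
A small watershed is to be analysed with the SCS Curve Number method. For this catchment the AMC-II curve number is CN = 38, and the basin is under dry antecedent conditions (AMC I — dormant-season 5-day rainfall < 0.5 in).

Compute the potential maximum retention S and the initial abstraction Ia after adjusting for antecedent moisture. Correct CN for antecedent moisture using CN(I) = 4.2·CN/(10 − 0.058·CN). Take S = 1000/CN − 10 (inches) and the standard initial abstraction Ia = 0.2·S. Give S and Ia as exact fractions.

Dry (AMC I): CN(I) = 4.2·38/(10 − 0.058·38) = (798/5)/(1949/250) = 39900/1949 ≈ 20.472
Retention S: 1000/CN − 10 with CN=20.472 → S = 15500/399 ≈ 38.847 in
Ia = 0.2S: 0.2·38.847 = 7.769 in (exactly 3100/399)

S = 15500/399 in ≈ 38.847 in; Ia = 3100/399 in ≈ 7.769 in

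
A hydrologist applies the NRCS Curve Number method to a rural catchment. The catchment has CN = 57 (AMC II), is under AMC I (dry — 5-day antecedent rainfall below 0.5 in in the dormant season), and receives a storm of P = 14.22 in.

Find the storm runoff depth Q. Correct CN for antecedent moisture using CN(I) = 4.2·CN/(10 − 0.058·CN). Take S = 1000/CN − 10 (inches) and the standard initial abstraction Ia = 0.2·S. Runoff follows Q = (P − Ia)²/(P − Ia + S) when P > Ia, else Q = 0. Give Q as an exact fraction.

Dry (AMC I): CN(I) = 4.2·57/(10 − 0.058·57) = (1197/5)/(3347/500) = 119700/3347 ≈ 35.763
Max retention: S = 1000/(119700/3347) − 10 = 21500/1197 in (≈ 17.962 in)
Initial abstraction Ia = S/5 = (21500/1197)/5 = 4300/1197 ≈ 3.592 in
Since P=14.220 > Ia=3.592: effective rainfall P−Ia = 636067/59850 in
Q: (636067/59850)² ÷ (1711067/59850) = 404581228489/102407359950 in (≈ 3.951 in)

Q = 404581228489/102407359950 in ≈ 3.951 in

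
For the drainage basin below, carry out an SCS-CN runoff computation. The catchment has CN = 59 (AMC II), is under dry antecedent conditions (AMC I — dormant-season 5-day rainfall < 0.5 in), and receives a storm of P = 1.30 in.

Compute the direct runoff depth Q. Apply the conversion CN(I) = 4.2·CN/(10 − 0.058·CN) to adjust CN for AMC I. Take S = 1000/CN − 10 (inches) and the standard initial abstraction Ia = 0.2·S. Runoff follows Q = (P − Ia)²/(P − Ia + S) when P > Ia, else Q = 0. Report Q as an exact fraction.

Q = 0 in ≈ 0.000 in

Adjust CN=59 to AMC I: 4.2·59/(10 − 0.058·59) → (1239/5) ÷ (3289/500) = 123900/3289 ≈ 37.671
Max retention: S = 1000/(123900/3289) − 10 = 20500/1239 in (≈ 16.546 in)
Ia = 0.2S: 0.2·16.546 = 3.309 in (exactly 4100/1239)
P = 1.300 ≤ Ia = 3.309 in: entire storm abstracted, Q = 0.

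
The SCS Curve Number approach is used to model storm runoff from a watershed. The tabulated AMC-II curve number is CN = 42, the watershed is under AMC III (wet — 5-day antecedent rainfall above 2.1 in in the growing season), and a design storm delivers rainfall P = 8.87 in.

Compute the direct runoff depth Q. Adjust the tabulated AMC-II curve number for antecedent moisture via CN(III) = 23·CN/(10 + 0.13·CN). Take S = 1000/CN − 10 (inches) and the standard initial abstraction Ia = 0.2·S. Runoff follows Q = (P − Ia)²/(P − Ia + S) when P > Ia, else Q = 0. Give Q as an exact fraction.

Adjust CN=42 to AMC III: 23·42/(10 + 0.13·42) → 966 ÷ (773/50) = 48300/773 ≈ 62.484
Max retention: S = 1000/(48300/773) − 10 = 2900/483 in (≈ 6.004 in)
Ia = 0.2·(2900/483) = 580/483 in ≈ 1.201 in
Excess rainfall: 8.870 − 1.201 = 7.669 in; P > Ia so Q > 0
Q = (370421/48300)²/((370421/48300) + 2900/483) = (137211717241/2332890000)/(660421/48300) = 137211717241/31898334300 in ≈ 4.302 in

Q = 137211717241/31898334300 in ≈ 4.302 in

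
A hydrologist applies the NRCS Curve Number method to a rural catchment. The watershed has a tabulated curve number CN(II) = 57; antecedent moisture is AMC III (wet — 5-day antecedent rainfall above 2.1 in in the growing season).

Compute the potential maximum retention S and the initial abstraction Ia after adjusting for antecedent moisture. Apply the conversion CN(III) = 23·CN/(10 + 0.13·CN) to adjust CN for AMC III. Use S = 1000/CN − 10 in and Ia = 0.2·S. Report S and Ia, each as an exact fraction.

S = 4300/1311 in ≈ 3.280 in; Ia = 860/1311 in ≈ 0.656 in

Wet (AMC III): CN(III) = 23·57/(10 + 0.13·57) = 1311/(1741/100) = 131100/1741 ≈ 75.302
Max retention: S = 1000/(131100/1741) − 10 = 4300/1311 in (≈ 3.280 in)
Ia = 0.2·(4300/1311) = 860/1311 in ≈ 0.656 in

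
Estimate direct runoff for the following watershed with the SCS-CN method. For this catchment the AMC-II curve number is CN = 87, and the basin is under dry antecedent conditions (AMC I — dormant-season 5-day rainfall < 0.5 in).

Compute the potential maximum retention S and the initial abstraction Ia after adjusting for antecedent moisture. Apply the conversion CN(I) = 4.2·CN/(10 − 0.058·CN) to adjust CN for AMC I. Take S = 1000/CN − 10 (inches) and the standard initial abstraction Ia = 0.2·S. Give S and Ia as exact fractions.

S = 6500/1827 in ≈ 3.558 in; Ia = 1300/1827 in ≈ 0.712 in

Dry (AMC I): CN(I) = 4.2·87/(10 − 0.058·87) = (1827/5)/(2477/500) = 182700/2477 ≈ 73.759
Retention S: 1000/CN − 10 with CN=73.759 → S = 6500/1827 ≈ 3.558 in
Ia = 0.2S: 0.2·3.558 = 0.712 in (exactly 1300/1827)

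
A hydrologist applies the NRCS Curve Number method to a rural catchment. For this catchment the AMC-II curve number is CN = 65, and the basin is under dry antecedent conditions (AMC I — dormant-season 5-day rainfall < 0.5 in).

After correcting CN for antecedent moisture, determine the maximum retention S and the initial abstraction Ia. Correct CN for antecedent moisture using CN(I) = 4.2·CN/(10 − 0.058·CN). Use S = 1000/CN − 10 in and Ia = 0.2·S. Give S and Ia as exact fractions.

Dry (AMC I): CN(I) = 4.2·65/(10 − 0.058·65) = 273/(623/100) = 3900/89 ≈ 43.820
S = 1000/(3900/89) − 10 = 500/39 in ≈ 12.821 in
Ia = 0.2S: 0.2·12.821 = 2.564 in (exactly 100/39)

S = 500/39 in ≈ 12.821 in; Ia = 100/39 in ≈ 2.564 in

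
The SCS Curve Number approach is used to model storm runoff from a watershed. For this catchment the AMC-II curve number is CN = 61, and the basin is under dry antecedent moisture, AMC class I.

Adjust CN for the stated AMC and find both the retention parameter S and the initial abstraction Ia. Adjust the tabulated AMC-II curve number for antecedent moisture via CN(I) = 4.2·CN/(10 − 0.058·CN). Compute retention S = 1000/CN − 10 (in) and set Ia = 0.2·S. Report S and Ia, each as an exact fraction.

S = 6500/427 in ≈ 15.222 in; Ia = 1300/427 in ≈ 3.044 in

Adjust CN=61 to AMC I: 4.2·61/(10 − 0.058·61) → (1281/5) ÷ (3231/500) = 42700/1077 ≈ 39.647
S = 1000/(42700/1077) − 10 = 6500/427 in ≈ 15.222 in
Ia = 0.2·(6500/427) = 1300/427 in ≈ 3.044 in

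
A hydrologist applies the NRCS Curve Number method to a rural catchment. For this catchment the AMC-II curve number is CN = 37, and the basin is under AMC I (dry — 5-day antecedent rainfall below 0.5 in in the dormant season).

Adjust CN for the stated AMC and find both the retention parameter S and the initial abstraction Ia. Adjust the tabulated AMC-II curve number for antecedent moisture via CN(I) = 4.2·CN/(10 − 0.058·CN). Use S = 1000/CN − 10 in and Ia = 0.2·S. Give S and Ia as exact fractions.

CN(I) from CN(II)=37: (4.2·37)/(10 − 0.058·37) = 3700/187 ≈ 19.786
Max retention: S = 1000/(3700/187) − 10 = 1500/37 in (≈ 40.541 in)
Initial abstraction Ia = S/5 = (1500/37)/5 = 300/37 ≈ 8.108 in

S = 1500/37 in ≈ 40.541 in; Ia = 300/37 in ≈ 8.108 in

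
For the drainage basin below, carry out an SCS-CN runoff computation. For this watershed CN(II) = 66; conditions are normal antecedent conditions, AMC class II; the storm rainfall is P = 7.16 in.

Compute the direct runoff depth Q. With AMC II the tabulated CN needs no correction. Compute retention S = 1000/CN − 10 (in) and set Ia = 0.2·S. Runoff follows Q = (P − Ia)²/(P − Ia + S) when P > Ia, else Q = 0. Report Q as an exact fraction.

CN(II) = 66; AMC II needs no correction.
Retention S: 1000/CN − 10 with CN=66.000 → S = 170/33 ≈ 5.152 in
Initial abstraction Ia = S/5 = (170/33)/5 = 34/33 ≈ 1.030 in
Excess rainfall: 7.160 − 1.030 = 6.130 in; P > Ia so Q > 0
Q = (5057/825)²/((5057/825) + 170/33) = (25573249/680625)/(9307/825) = 25573249/7678275 in ≈ 3.331 in

Q = 25573249/7678275 in ≈ 3.331 in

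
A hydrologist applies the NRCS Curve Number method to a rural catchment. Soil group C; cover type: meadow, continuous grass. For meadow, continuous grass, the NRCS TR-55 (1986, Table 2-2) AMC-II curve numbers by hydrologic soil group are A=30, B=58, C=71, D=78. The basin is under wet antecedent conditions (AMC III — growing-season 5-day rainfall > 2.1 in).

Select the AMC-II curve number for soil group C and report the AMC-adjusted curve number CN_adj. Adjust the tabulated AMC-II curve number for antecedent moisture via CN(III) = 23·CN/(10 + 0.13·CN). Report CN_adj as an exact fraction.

NRCS table: meadow, continuous grass, soil group C → CN(II) = 71
Adjust CN=71 to AMC III: 23·71/(10 + 0.13·71) → 1633 ÷ (1923/100) = 163300/1923 ≈ 84.919

CN_adj = 163300/1923 ≈ 84.919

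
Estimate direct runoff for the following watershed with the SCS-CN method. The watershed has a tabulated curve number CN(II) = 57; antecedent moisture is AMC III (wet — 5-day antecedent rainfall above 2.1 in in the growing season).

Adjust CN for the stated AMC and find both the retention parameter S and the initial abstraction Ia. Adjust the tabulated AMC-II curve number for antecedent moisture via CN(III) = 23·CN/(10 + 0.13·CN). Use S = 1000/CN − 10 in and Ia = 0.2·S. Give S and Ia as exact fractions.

S = 4300/1311 in ≈ 3.280 in; Ia = 860/1311 in ≈ 0.656 in

Adjust CN=57 to AMC III: 23·57/(10 + 0.13·57) → 1311 ÷ (1741/100) = 131100/1741 ≈ 75.302
Retention S: 1000/CN − 10 with CN=75.302 → S = 4300/1311 ≈ 3.280 in
Ia = 0.2S: 0.2·3.280 = 0.656 in (exactly 860/1311)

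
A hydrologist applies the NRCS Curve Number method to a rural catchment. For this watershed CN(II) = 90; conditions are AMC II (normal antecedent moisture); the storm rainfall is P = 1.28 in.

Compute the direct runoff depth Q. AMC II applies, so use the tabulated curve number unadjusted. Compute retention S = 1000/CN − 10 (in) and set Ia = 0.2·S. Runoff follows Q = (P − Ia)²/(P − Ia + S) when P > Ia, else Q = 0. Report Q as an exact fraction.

Average conditions: CN = 90 (no AMC adjustment).
Retention S: 1000/CN − 10 with CN=90.000 → S = 10/9 ≈ 1.111 in
Ia = 0.2S: 0.2·1.111 = 0.222 in (exactly 2/9)
Excess rainfall: 1.280 − 0.222 = 1.058 in; P > Ia so Q > 0
Q: (238/225)² ÷ (488/225) = 14161/27450 in (≈ 0.516 in)

Q = 14161/27450 in ≈ 0.516 in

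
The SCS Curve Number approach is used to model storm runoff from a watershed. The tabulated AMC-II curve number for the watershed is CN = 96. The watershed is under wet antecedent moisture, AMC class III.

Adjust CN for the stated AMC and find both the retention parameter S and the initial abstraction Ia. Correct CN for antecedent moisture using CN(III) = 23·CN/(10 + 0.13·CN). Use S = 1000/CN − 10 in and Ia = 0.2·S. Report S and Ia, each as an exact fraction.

S = 25/138 in ≈ 0.181 in; Ia = 5/138 in ≈ 0.036 in

Adjust CN=96 to AMC III: 23·96/(10 + 0.13·96) → 2208 ÷ (562/25) = 27600/281 ≈ 98.221
Max retention: S = 1000/(27600/281) − 10 = 25/138 in (≈ 0.181 in)
Ia = 0.2·(25/138) = 5/138 in ≈ 0.036 in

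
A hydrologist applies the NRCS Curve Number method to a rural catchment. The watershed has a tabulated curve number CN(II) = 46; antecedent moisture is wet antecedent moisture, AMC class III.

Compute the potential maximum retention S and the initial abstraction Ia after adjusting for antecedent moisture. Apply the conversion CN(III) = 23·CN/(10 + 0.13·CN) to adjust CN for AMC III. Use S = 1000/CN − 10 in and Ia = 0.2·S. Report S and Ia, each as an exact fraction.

S = 2700/529 in ≈ 5.104 in; Ia = 540/529 in ≈ 1.021 in

CN(III) from CN(II)=46: (23·46)/(10 + 0.13·46) = 52900/799 ≈ 66.208
Max retention: S = 1000/(52900/799) − 10 = 2700/529 in (≈ 5.104 in)
Ia = 0.2S: 0.2·5.104 = 1.021 in (exactly 540/529)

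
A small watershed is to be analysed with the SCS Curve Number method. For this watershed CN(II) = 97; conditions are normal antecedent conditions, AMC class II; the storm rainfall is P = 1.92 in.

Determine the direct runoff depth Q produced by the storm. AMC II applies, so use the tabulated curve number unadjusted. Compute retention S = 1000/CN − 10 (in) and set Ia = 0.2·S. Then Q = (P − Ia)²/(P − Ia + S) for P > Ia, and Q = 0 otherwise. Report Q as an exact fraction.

CN(II) = 97; AMC II needs no correction.
S = 1000/97 − 10 = 30/97 in ≈ 0.309 in
Ia = 0.2·(30/97) = 6/97 in ≈ 0.062 in
Since P=1.920 > Ia=0.062: effective rainfall P−Ia = 4506/2425 in
Q = (4506/2425)²/((4506/2425) + 30/97) = (20304036/5880625)/(5256/2425) = 564001/354050 in ≈ 1.593 in

Q = 564001/354050 in ≈ 1.593 in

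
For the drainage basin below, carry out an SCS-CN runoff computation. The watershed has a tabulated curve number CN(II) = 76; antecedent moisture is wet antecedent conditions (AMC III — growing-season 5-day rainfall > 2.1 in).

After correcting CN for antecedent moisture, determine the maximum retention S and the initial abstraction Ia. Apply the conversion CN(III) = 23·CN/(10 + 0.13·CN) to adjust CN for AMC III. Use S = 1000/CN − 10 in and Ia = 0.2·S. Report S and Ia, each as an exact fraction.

S = 600/437 in ≈ 1.373 in; Ia = 120/437 in ≈ 0.275 in

Wet (AMC III): CN(III) = 23·76/(10 + 0.13·76) = 1748/(497/25) = 43700/497 ≈ 87.928
S = 1000/(43700/497) − 10 = 600/437 in ≈ 1.373 in
Initial abstraction Ia = S/5 = (600/437)/5 = 120/437 ≈ 0.275 in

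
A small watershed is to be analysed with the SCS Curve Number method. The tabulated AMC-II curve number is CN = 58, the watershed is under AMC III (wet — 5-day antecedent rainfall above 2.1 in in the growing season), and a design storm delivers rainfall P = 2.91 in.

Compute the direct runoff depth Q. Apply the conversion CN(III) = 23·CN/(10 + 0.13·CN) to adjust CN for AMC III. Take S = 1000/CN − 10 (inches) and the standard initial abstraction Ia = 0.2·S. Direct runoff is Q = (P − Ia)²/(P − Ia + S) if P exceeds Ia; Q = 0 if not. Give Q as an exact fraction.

Q = 2570388601/2683541100 in ≈ 0.958 in

Wet (AMC III): CN(III) = 23·58/(10 + 0.13·58) = 1334/(877/50) = 66700/877 ≈ 76.055
S = 1000/(66700/877) − 10 = 2100/667 in ≈ 3.148 in
Ia = 0.2·(2100/667) = 420/667 in ≈ 0.630 in
Excess rainfall: 2.910 − 0.630 = 2.280 in; P > Ia so Q > 0
Q: (152097/66700)² ÷ (362097/66700) = 2570388601/2683541100 in (≈ 0.958 in)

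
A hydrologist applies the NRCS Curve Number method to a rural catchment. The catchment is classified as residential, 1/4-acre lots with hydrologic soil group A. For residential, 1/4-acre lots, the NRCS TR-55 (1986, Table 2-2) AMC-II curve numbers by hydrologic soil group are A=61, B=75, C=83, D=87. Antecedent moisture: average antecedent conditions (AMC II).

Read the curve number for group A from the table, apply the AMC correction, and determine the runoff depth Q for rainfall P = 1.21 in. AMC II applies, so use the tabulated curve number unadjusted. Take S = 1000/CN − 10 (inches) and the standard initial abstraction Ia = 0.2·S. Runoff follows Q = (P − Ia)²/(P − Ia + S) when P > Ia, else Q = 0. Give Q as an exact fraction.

Q = 0 in ≈ 0.000 in

NRCS table: residential, 1/4-acre lots, soil group A → CN(II) = 61
Average conditions: CN = 61 (no AMC adjustment).
S = 1000/61 − 10 = 390/61 in ≈ 6.393 in
Initial abstraction Ia = S/5 = (390/61)/5 = 78/61 ≈ 1.279 in
P = 1.210 ≤ Ia = 1.279 in: entire storm abstracted, Q = 0.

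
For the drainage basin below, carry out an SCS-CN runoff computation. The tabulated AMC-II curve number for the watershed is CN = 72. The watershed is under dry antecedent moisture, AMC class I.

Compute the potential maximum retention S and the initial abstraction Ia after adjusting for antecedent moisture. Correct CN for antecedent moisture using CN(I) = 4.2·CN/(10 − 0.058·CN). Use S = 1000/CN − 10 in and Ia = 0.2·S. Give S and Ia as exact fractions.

S = 250/27 in ≈ 9.259 in; Ia = 50/27 in ≈ 1.852 in

Adjust CN=72 to AMC I: 4.2·72/(10 − 0.058·72) → (1512/5) ÷ (728/125) = 675/13 ≈ 51.923
Retention S: 1000/CN − 10 with CN=51.923 → S = 250/27 ≈ 9.259 in
Ia = 0.2·(250/27) = 50/27 in ≈ 1.852 in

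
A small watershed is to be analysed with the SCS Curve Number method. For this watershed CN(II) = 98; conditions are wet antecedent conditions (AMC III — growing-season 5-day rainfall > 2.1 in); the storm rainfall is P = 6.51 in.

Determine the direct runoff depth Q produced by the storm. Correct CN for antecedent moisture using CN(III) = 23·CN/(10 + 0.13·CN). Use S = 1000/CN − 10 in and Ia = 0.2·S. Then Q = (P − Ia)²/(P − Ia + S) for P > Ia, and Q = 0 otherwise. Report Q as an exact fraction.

Q = 535351232329/83586997900 in ≈ 6.405 in

Wet (AMC III): CN(III) = 23·98/(10 + 0.13·98) = 2254/(1137/50) = 112700/1137 ≈ 99.120
S = 1000/(112700/1137) − 10 = 100/1127 in ≈ 0.089 in
Ia = 0.2·(100/1127) = 20/1127 in ≈ 0.018 in
Since P=6.510 > Ia=0.018: effective rainfall P−Ia = 731677/112700 in
Q: (731677/112700)² ÷ (741677/112700) = 535351232329/83586997900 in (≈ 6.405 in)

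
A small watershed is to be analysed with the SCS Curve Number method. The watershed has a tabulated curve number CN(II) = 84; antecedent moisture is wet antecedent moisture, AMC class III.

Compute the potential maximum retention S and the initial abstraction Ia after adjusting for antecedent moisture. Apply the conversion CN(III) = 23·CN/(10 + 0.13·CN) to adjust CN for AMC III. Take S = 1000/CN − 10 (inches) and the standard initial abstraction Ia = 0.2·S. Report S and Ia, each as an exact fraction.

S = 400/483 in ≈ 0.828 in; Ia = 80/483 in ≈ 0.166 in

Adjust CN=84 to AMC III: 23·84/(10 + 0.13·84) → 1932 ÷ (523/25) = 48300/523 ≈ 92.352
S = 1000/(48300/523) − 10 = 400/483 in ≈ 0.828 in
Ia = 0.2·(400/483) = 80/483 in ≈ 0.166 in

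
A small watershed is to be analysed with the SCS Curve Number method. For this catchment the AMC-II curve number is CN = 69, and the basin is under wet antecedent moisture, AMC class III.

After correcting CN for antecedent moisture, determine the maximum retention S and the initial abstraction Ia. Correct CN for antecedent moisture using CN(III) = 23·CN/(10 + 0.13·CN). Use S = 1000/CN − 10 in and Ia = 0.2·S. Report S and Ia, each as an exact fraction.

Wet (AMC III): CN(III) = 23·69/(10 + 0.13·69) = 1587/(1897/100) = 158700/1897 ≈ 83.658
S = 1000/(158700/1897) − 10 = 3100/1587 in ≈ 1.953 in
Ia = 0.2S: 0.2·1.953 = 0.391 in (exactly 620/1587)

S = 3100/1587 in ≈ 1.953 in; Ia = 620/1587 in ≈ 0.391 in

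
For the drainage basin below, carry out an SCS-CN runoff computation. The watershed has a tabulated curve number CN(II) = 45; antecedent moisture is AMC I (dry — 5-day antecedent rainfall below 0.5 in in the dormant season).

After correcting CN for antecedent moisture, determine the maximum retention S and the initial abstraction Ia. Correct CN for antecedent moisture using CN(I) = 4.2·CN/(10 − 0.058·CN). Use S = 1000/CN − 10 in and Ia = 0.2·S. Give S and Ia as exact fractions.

Dry (AMC I): CN(I) = 4.2·45/(10 − 0.058·45) = 189/(739/100) = 18900/739 ≈ 25.575
S = 1000/(18900/739) − 10 = 5500/189 in ≈ 29.101 in
Initial abstraction Ia = S/5 = (5500/189)/5 = 1100/189 ≈ 5.820 in

S = 5500/189 in ≈ 29.101 in; Ia = 1100/189 in ≈ 5.820 in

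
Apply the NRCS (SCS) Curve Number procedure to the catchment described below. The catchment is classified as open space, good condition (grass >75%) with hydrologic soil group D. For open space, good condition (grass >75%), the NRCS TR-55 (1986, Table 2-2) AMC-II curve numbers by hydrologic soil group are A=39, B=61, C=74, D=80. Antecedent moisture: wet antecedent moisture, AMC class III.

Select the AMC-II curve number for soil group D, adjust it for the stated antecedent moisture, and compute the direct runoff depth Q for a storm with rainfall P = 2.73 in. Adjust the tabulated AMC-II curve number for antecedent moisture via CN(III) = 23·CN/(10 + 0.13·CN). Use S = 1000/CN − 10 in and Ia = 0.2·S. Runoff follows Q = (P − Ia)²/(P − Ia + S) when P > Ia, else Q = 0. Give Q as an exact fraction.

NRCS table: open space, good condition (grass >75%), soil group D → CN(II) = 80
Wet (AMC III): CN(III) = 23·80/(10 + 0.13·80) = 1840/(102/5) = 4600/51 ≈ 90.196
Max retention: S = 1000/(4600/51) − 10 = 25/23 in (≈ 1.087 in)
Ia = 0.2·(25/23) = 5/23 in ≈ 0.217 in
Since P=2.730 > Ia=0.217: effective rainfall P−Ia = 5779/2300 in
Runoff Q = (P−Ia)²/(P−Ia+S) = (2.513)²/(2.513+1.087) = 33396841/19041700 ≈ 1.754 in

Q = 33396841/19041700 in ≈ 1.754 in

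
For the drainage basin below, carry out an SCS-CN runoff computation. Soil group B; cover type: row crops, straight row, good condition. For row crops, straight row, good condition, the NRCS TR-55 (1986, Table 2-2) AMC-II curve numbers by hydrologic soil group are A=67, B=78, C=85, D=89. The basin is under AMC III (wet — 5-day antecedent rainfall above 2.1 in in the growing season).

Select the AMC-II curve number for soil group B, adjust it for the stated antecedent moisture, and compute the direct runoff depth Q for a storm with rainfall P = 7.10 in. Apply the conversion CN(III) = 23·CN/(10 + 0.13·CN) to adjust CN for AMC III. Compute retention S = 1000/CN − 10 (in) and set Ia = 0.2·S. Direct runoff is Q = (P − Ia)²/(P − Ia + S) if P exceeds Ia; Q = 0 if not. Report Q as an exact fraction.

NRCS table: row crops, straight row, good condition, soil group B → CN(II) = 78
CN(III) from CN(II)=78: (23·78)/(10 + 0.13·78) = 89700/1007 ≈ 89.076
S = 1000/(89700/1007) − 10 = 1100/897 in ≈ 1.226 in
Ia = 0.2S: 0.2·1.226 = 0.245 in (exactly 220/897)
Excess rainfall: 7.100 − 0.245 = 6.855 in; P > Ia so Q > 0
Runoff Q = (P−Ia)²/(P−Ia+S) = (6.855)²/(6.855+1.226) = 3780651169/650208390 ≈ 5.815 in

Q = 3780651169/650208390 in ≈ 5.815 in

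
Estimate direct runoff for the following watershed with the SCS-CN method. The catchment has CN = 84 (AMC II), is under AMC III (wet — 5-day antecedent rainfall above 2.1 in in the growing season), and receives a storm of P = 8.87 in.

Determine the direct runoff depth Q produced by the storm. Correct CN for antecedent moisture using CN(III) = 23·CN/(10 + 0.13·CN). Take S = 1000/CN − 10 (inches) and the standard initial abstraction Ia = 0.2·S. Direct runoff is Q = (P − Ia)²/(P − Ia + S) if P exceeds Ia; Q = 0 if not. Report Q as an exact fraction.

Adjust CN=84 to AMC III: 23·84/(10 + 0.13·84) → 1932 ÷ (523/25) = 48300/523 ≈ 92.352
Retention S: 1000/CN − 10 with CN=92.352 → S = 400/483 ≈ 0.828 in
Ia = 0.2·(400/483) = 80/483 in ≈ 0.166 in
Excess rainfall: 8.870 − 0.166 = 8.704 in; P > Ia so Q > 0
Runoff Q = (P−Ia)²/(P−Ia+S) = (8.704)²/(8.704+0.828) = 176753817241/22238334300 ≈ 7.948 in

Q = 176753817241/22238334300 in ≈ 7.948 in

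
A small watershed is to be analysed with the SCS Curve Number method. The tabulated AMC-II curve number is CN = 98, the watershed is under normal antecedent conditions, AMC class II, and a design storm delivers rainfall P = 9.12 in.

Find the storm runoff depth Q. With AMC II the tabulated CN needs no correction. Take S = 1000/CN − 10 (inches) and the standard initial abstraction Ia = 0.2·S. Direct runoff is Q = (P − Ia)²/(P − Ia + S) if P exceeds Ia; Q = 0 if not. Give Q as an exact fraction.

Q = 30924721/3482675 in ≈ 8.880 in

AMC II — tabulated CN = 98 applies directly.
Retention S: 1000/CN − 10 with CN=98.000 → S = 10/49 ≈ 0.204 in
Ia = 0.2S: 0.2·0.204 = 0.041 in (exactly 2/49)
Since P=9.120 > Ia=0.041: effective rainfall P−Ia = 11122/1225 in
Q: (11122/1225)² ÷ (11372/1225) = 30924721/3482675 in (≈ 8.880 in)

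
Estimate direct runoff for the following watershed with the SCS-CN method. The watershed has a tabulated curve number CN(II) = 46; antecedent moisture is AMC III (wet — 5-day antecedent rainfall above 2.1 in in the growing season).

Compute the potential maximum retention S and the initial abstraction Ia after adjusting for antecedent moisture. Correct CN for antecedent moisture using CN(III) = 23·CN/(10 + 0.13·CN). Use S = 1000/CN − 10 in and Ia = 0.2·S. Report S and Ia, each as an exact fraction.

S = 2700/529 in ≈ 5.104 in; Ia = 540/529 in ≈ 1.021 in

Adjust CN=46 to AMC III: 23·46/(10 + 0.13·46) → 1058 ÷ (799/50) = 52900/799 ≈ 66.208
Retention S: 1000/CN − 10 with CN=66.208 → S = 2700/529 ≈ 5.104 in
Initial abstraction Ia = S/5 = (2700/529)/5 = 540/529 ≈ 1.021 in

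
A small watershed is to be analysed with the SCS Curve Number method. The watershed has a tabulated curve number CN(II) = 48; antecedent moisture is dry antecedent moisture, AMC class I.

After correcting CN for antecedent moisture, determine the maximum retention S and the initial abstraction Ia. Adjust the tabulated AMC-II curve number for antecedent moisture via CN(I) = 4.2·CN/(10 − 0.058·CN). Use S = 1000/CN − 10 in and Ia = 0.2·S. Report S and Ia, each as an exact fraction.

Adjust CN=48 to AMC I: 4.2·48/(10 − 0.058·48) → (1008/5) ÷ (902/125) = 12600/451 ≈ 27.938
Retention S: 1000/CN − 10 with CN=27.938 → S = 1625/63 ≈ 25.794 in
Initial abstraction Ia = S/5 = (1625/63)/5 = 325/63 ≈ 5.159 in

S = 1625/63 in ≈ 25.794 in; Ia = 325/63 in ≈ 5.159 in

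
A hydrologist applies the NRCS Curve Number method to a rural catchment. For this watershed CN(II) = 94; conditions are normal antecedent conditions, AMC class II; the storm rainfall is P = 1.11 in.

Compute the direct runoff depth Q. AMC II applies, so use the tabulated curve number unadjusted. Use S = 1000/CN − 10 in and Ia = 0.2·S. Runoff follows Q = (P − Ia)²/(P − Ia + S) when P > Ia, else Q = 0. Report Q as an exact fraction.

CN(II) = 94; AMC II needs no correction.
Retention S: 1000/CN − 10 with CN=94.000 → S = 30/47 ≈ 0.638 in
Ia = 0.2·(30/47) = 6/47 in ≈ 0.128 in
Excess rainfall: 1.110 − 0.128 = 0.982 in; P > Ia so Q > 0
Q = (4617/4700)²/((4617/4700) + 30/47) = (21316689/22090000)/(7617/4700) = 7105563/11933300 in ≈ 0.595 in

Q = 7105563/11933300 in ≈ 0.595 in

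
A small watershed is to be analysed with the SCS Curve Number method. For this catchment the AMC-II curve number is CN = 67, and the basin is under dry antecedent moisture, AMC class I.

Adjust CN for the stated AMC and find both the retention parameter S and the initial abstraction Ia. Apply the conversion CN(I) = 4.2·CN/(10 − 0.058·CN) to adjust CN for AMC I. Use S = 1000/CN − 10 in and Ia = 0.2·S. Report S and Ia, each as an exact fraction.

S = 5500/469 in ≈ 11.727 in; Ia = 1100/469 in ≈ 2.345 in

CN(I) from CN(II)=67: (4.2·67)/(10 − 0.058·67) = 46900/1019 ≈ 46.026
Retention S: 1000/CN − 10 with CN=46.026 → S = 5500/469 ≈ 11.727 in
Ia = 0.2·(5500/469) = 1100/469 in ≈ 2.345 in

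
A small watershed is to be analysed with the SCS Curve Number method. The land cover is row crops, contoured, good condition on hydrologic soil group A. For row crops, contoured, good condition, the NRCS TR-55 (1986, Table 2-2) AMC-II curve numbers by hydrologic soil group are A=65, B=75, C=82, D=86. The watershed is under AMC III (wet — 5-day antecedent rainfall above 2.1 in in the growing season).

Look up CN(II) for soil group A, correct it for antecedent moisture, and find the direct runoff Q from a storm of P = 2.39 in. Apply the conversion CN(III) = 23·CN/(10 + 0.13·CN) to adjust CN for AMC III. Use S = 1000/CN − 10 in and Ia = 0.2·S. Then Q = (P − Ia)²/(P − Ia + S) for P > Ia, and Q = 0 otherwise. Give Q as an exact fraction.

NRCS table: row crops, contoured, good condition, soil group A → CN(II) = 65
CN(III) from CN(II)=65: (23·65)/(10 + 0.13·65) = 29900/369 ≈ 81.030
Retention S: 1000/CN − 10 with CN=81.030 → S = 700/299 ≈ 2.341 in
Ia = 0.2·(700/299) = 140/299 in ≈ 0.468 in
P − Ia = 2.390 − 0.468 = 57461/29900 ≈ 1.922 in (> 0, runoff occurs)
Q: (57461/29900)² ÷ (127461/29900) = 3301766521/3811083900 in (≈ 0.866 in)

Q = 3301766521/3811083900 in ≈ 0.866 in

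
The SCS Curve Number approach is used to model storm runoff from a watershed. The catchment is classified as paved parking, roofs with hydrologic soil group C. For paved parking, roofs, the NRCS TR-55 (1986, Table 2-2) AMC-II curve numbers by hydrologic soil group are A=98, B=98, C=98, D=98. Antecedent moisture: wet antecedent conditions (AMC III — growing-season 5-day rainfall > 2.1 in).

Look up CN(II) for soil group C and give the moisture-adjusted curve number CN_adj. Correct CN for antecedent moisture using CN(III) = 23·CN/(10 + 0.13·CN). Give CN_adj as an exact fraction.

NRCS table: paved parking, roofs, soil group C → CN(II) = 98
Wet (AMC III): CN(III) = 23·98/(10 + 0.13·98) = 2254/(1137/50) = 112700/1137 ≈ 99.120

CN_adj = 112700/1137 ≈ 99.120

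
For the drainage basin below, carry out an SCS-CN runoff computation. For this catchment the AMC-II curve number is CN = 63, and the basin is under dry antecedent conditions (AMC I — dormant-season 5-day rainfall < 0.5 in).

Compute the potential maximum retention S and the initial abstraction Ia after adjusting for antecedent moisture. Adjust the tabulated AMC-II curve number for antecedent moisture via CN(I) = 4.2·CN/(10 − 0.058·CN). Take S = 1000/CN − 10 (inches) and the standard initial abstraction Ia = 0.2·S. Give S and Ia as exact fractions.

S = 18500/1323 in ≈ 13.983 in; Ia = 3700/1323 in ≈ 2.797 in

Dry (AMC I): CN(I) = 4.2·63/(10 − 0.058·63) = (1323/5)/(3173/500) = 132300/3173 ≈ 41.696
Max retention: S = 1000/(132300/3173) − 10 = 18500/1323 in (≈ 13.983 in)
Ia = 0.2S: 0.2·13.983 = 2.797 in (exactly 3700/1323)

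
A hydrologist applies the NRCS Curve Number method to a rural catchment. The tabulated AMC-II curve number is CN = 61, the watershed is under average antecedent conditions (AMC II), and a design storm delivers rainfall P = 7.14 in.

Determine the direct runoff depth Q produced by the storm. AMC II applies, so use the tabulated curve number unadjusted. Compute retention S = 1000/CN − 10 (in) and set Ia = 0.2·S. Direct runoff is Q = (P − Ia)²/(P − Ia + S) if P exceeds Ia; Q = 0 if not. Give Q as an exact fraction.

CN(II) = 61; AMC II needs no correction.
Retention S: 1000/CN − 10 with CN=61.000 → S = 390/61 ≈ 6.393 in
Initial abstraction Ia = S/5 = (390/61)/5 = 78/61 ≈ 1.279 in
P − Ia = 7.140 − 1.279 = 17877/3050 ≈ 5.861 in (> 0, runoff occurs)
Q = (17877/3050)²/((17877/3050) + 390/61) = (319587129/9302500)/(37377/3050) = 35509681/12666650 in ≈ 2.803 in

Q = 35509681/12666650 in ≈ 2.803 in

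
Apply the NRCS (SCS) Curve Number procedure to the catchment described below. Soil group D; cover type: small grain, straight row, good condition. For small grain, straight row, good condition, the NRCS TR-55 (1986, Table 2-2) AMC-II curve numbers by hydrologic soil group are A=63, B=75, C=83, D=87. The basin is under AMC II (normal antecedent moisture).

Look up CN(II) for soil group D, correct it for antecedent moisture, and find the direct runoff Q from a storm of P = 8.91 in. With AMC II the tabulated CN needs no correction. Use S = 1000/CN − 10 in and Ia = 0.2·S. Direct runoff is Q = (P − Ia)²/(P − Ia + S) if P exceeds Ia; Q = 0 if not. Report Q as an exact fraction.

Q = 5612556889/764877900 in ≈ 7.338 in

NRCS table: small grain, straight row, good condition, soil group D → CN(II) = 87
Average conditions: CN = 87 (no AMC adjustment).
S = 1000/87 − 10 = 130/87 in ≈ 1.494 in
Ia = 0.2·(130/87) = 26/87 in ≈ 0.299 in
Since P=8.910 > Ia=0.299: effective rainfall P−Ia = 74917/8700 in
Q = (74917/8700)²/((74917/8700) + 130/87) = (5612556889/75690000)/(87917/8700) = 5612556889/764877900 in ≈ 7.338 in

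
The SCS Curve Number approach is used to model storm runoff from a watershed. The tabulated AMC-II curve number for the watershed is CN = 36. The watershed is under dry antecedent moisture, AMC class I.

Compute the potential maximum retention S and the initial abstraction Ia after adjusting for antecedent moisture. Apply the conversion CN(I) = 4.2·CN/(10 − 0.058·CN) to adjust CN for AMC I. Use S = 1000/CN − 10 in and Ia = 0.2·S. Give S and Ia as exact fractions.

CN(I) from CN(II)=36: (4.2·36)/(10 − 0.058·36) = 18900/989 ≈ 19.110
S = 1000/(18900/989) − 10 = 8000/189 in ≈ 42.328 in
Ia = 0.2·(8000/189) = 1600/189 in ≈ 8.466 in

S = 8000/189 in ≈ 42.328 in; Ia = 1600/189 in ≈ 8.466 in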